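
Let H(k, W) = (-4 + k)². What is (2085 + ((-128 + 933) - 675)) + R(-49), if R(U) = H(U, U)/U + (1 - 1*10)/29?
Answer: 3065613/1421 ≈ 2157.4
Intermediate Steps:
R(U) = -9/29 + (-4 + U)²/U (R(U) = (-4 + U)²/U + (1 - 1*10)/29 = (-4 + U)²/U + (1 - 10)*(1/29) = (-4 + U)²/U - 9*1/29 = (-4 + U)²/U - 9/29 = -9/29 + (-4 + U)²/U)
(2085 + ((-128 + 933) - 675)) + R(-49) = (2085 + ((-128 + 933) - 675)) + (-9/29 + (-4 - 49)²/(-49)) = (2085 + (805 - 675)) + (-9/29 - 1/49*(-53)²) = (2085 + 130) + (-9/29 - 1/49*2809) = 2215 + (-9/29 - 2809/49) = 2215 - 81902/1421 = 3065613/1421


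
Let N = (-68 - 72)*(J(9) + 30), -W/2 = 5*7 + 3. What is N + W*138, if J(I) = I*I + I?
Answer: -27288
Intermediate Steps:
J(I) = I + I**2 (J(I) = I**2 + I = I + I**2)
W = -76 (W = -2*(5*7 + 3) = -2*(35 + 3) = -2*38 = -76)
N = -16800 (N = (-68 - 72)*(9*(1 + 9) + 30) = -140*(9*10 + 30) = -140*(90 + 30) = -140*120 = -16800)
N + W*138 = -16800 - 76*138 = -16800 - 10488 = -27288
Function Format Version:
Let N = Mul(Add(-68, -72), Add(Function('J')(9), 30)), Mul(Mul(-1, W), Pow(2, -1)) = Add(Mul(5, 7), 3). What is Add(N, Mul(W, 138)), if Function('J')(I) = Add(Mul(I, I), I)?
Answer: -27288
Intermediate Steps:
Function('J')(I) = Add(I, Pow(I, 2)) (Function('J')(I) = Add(Pow(I, 2), I) = Add(I, Pow(I, 2)))
W = -76 (W = Mul(-2, Add(Mul(5, 7), 3)) = Mul(-2, Add(35, 3)) = Mul(-2, 38) = -76)
N = -16800 (N = Mul(Add(-68, -72), Add(Mul(9, Add(1, 9)), 30)) = Mul(-140, Add(Mul(9, 10), 30)) = Mul(-140, Add(90, 30)) = Mul(-140, 120) = -16800)
Add(N, Mul(W, 138)) = Add(-16800, Mul(-76, 138)) = Add(-16800, -10488) = -27288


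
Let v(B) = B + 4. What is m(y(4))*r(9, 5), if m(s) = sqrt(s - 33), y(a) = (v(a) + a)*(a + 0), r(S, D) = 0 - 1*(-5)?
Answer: 5*sqrt(15) ≈ 19.365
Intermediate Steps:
r(S, D) = 5 (r(S, D) = 0 + 5 = 5)
v(B) = 4 + B
y(a) = a*(4 + 2*a) (y(a) = ((4 + a) + a)*(a + 0) = (4 + 2*a)*a = a*(4 + 2*a))
m(s) = sqrt(-33 + s)
m(y(4))*r(9, 5) = sqrt(-33 + 2*4*(2 + 4))*5 = sqrt(-33 + 2*4*6)*5 = sqrt(-33 + 48)*5 = sqrt(15)*5 = 5*sqrt(15)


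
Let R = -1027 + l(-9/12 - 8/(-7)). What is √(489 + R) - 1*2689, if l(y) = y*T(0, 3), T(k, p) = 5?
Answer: -2689 + I*√105063/14 ≈ -2689.0 + 23.152*I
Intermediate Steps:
l(y) = 5*y (l(y) = y*5 = 5*y)
R = -28701/28 (R = -1027 + 5*(-9/12 - 8/(-7)) = -1027 + 5*(-9*1/12 - 8*(-⅐)) = -1027 + 5*(-¾ + 8/7) = -1027 + 5*(11/28) = -1027 + 55/28 = -28701/28 ≈ -1025.0)
√(489 + R) - 1*2689 = √(489 - 28701/28) - 1*2689 = √(-15009/28) - 2689 = I*√105063/14 - 2689 = -2689 + I*√105063/14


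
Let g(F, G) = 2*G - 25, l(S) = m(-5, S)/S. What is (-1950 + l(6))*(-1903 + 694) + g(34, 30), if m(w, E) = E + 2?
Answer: 2355973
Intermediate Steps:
m(w, E) = 2 + E
l(S) = (2 + S)/S
g(F, G) = -25 + 2*G
(-1950 + l(6))*(-1903 + 694) + g(34, 30) = (-1950 + (2 + 6)/6)*(-1903 + 694) + (-25 + 2*30) = (-1950 + (⅙)*8)*(-1209) + (-25 + 60) = (-1950 + 4/3)*(-1209) + 35 = -5846/3*(-1209) + 35 = 2355938 + 35 = 2355973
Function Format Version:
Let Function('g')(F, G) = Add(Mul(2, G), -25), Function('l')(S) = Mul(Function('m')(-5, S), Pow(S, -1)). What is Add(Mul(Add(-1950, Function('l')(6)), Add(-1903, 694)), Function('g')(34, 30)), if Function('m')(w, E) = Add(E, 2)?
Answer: 2355973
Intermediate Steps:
Function('m')(w, E) = Add(2, E)
Function('l')(S) = Mul(Pow(S, -1), Add(2, S)) (Function('l')(S) = Mul(Add(2, S), Pow(S, -1)) = Mul(Pow(S, -1), Add(2, S)))
Function('g')(F, G) = Add(-25, Mul(2, G))
Add(Mul(Add(-1950, Function('l')(6)), Add(-1903, 694)), Function('g')(34, 30)) = Add(Mul(Add(-1950, Mul(Pow(6, -1), Add(2, 6))), Add(-1903, 694)), Add(-25, Mul(2, 30))) = Add(Mul(Add(-1950, Mul(Rational(1, 6), 8)), -1209), Add(-25, 60)) = Add(Mul(Add(-1950, Rational(4, 3)), -1209), 35) = Add(Mul(Rational(-5846, 3), -1209), 35) = Add(2355938, 35) = 2355973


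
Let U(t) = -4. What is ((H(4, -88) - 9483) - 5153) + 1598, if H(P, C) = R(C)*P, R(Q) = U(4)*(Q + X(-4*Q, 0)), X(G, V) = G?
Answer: -17262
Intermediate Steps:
R(Q) = 12*Q (R(Q) = -4*(Q - 4*Q) = -(-12)*Q = 12*Q)
H(P, C) = 12*C*P (H(P, C) = (12*C)*P = 12*C*P)
((H(4, -88) - 9483) - 5153) + 1598 = ((12*(-88)*4 - 9483) - 5153) + 1598 = ((-4224 - 9483) - 5153) + 1598 = (-13707 - 5153) + 1598 = -18860 + 1598 = -17262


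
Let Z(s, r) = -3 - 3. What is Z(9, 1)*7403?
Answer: -44418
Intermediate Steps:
Z(s, r) = -6
Z(9, 1)*7403 = -6*7403 = -44418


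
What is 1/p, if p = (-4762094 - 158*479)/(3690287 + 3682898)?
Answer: -7373185/4837776 ≈ -1.5241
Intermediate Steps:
p = -4837776/7373185 (p = (-4762094 - 75682)/7373185 = -4837776*1/7373185 = -4837776/7373185 ≈ -0.65613)
1/p = 1/(-4837776/7373185) = -7373185/4837776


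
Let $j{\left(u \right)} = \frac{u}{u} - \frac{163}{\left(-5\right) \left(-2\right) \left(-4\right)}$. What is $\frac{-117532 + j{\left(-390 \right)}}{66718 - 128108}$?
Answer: $\frac{4701077}{2455600} \approx 1.9144$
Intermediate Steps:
$j{\left(u \right)} = \frac{203}{40}$ ($j{\left(u \right)} = 1 - \frac{163}{10 \left(-4\right)} = 1 - \frac{163}{-40} = 1 - - \frac{163}{40} = 1 + \frac{163}{40} = \frac{203}{40}$)
$\frac{-117532 + j{\left(-390 \right)}}{66718 - 128108} = \frac{-117532 + \frac{203}{40}}{66718 - 128108} = - \frac{4701077}{40 \left(-61390\right)} = \left(- \frac{4701077}{40}\right) \left(- \frac{1}{61390}\right) = \frac{4701077}{2455600}$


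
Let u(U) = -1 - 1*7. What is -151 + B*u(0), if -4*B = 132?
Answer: 113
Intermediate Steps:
B = -33 (B = -¼*132 = -33)
u(U) = -8 (u(U) = -1 - 7 = -8)
-151 + B*u(0) = -151 - 33*(-8) = -151 + 264 = 113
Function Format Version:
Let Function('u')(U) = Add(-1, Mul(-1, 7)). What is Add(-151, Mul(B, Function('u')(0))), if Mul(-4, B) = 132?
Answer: 113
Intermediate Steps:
B = -33 (B = Mul(Rational(-1, 4), 132) = -33)
Function('u')(U) = -8 (Function('u')(U) = Add(-1, -7) = -8)
Add(-151, Mul(B, Function('u')(0))) = Add(-151, Mul(-33, -8)) = Add(-151, 264) = 113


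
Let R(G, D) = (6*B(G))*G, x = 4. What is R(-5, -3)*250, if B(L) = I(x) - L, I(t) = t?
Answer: -67500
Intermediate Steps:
B(L) = 4 - L
R(G, D) = G*(24 - 6*G) (R(G, D) = (6*(4 - G))*G = (24 - 6*G)*G = G*(24 - 6*G))
R(-5, -3)*250 = (6*(-5)*(4 - 1*(-5)))*250 = (6*(-5)*(4 + 5))*250 = (6*(-5)*9)*250 = -270*250 = -67500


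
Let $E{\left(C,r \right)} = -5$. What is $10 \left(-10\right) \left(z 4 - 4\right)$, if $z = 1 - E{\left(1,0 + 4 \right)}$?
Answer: $-2000$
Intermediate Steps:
$z = 6$ ($z = 1 - -5 = 1 + 5 = 6$)
$10 \left(-10\right) \left(z 4 - 4\right) = 10 \left(-10\right) \left(6 \cdot 4 - 4\right) = - 100 \left(24 - 4\right) = \left(-100\right) 20 = -2000$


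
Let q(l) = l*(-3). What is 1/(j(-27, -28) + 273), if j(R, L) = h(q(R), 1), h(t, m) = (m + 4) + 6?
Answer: 1/284 ≈ 0.0035211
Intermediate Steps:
q(l) = -3*l
h(t, m) = 10 + m (h(t, m) = (4 + m) + 6 = 10 + m)
j(R, L) = 11 (j(R, L) = 10 + 1 = 11)
1/(j(-27, -28) + 273) = 1/(11 + 273) = 1/284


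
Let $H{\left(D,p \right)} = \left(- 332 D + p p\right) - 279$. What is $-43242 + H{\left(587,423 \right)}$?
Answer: $-59476$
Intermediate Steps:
$H{\left(D,p \right)} = -279 + p^{2} - 332 D$ ($H{\left(D,p \right)} = \left(- 332 D + p^{2}\right) - 279 = \left(p^{2} - 332 D\right) - 279 = -279 + p^{2} - 332 D$)
$-43242 + H{\left(587,423 \right)} = -43242 - \left(195163 - 178929\right) = -43242 - 16234 = -59476$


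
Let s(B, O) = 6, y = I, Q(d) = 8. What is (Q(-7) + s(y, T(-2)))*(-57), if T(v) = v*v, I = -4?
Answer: -798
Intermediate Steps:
y = -4
T(v) = v²
(Q(-7) + s(y, T(-2)))*(-57) = (8 + 6)*(-57) = 14*(-57) = -798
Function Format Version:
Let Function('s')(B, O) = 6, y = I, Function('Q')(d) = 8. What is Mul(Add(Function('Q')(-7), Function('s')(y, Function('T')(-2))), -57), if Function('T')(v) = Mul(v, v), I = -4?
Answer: -798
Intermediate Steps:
y = -4
Function('T')(v) = Pow(v, 2)
Mul(Add(Function('Q')(-7), Function('s')(y, Function('T')(-2))), -57) = Mul(Add(8, 6), -57) = Mul(14, -57) = -798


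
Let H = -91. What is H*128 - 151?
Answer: -11799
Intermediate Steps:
H*128 - 151 = -91*128 - 151 = -11648 - 151 = -11799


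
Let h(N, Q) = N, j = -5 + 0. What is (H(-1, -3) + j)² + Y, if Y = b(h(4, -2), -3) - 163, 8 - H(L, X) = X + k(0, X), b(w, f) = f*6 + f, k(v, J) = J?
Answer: -103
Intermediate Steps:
j = -5
b(w, f) = 7*f (b(w, f) = 6*f + f = 7*f)
H(L, X) = 8 - 2*X (H(L, X) = 8 - (X + X) = 8 - 2*X)
Y = -184 (Y = 7*(-3) - 163 = -21 - 163 = -184)
(H(-1, -3) + j)² + Y = ((8 - 2*(-3)) - 5)² - 184 = ((8 + 6) - 5)² - 184 = (14 - 5)² - 184 = 9² - 184 = 81 - 184 = -103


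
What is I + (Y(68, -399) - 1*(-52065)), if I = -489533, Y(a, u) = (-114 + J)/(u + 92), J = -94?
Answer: -134302468/307 ≈ -4.3747e+5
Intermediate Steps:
Y(a, u) = -208/(92 + u) (Y(a, u) = (-114 - 94)/(u + 92) = -208/(92 + u))
I + (Y(68, -399) - 1*(-52065)) = -489533 + (-208/(92 - 399) - 1*(-52065)) = -489533 + (-208/(-307) + 52065) = -489533 + (-208*(-1/307) + 52065) = -489533 + (208/307 + 52065) = -489533 + 15984163/307 = -134302468/307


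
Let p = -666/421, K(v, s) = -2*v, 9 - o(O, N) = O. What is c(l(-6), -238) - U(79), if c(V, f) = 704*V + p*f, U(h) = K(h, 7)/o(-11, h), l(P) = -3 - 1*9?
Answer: -33947741/4210 ≈ -8063.6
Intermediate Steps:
o(O, N) = 9 - O
l(P) = -12 (l(P) = -3 - 9 = -12)
p = -666/421 (p = -666*1/421 = -666/421 ≈ -1.5819)
U(h) = -h/10 (U(h) = (-2*h)/(9 - 1*(-11)) = (-2*h)/(9 + 11) = -2*h/20 = -2*h*(1/20) = -h/10)
c(V, f) = 704*V - 666*f/421
c(l(-6), -238) - U(79) = (704*(-12) - 666/421*(-238)) - (-1)*79/10 = (-8448 + 158508/421) - 1*(-79/10) = -3398100/421 + 79/10 = -33947741/4210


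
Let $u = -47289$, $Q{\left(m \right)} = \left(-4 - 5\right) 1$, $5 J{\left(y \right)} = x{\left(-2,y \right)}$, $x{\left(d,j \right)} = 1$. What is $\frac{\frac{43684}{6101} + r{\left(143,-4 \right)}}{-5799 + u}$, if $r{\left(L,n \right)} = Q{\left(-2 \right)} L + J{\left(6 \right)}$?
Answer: $\frac{19517707}{809724720} \approx 0.024104$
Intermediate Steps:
$J{\left(y \right)} = \frac{1}{5}$ ($J{\left(y \right)} = \frac{1}{5} \cdot 1 = \frac{1}{5}$)
$Q{\left(m \right)} = -9$ ($Q{\left(m \right)} = \left(-9\right) 1 = -9$)
$r{\left(L,n \right)} = \frac{1}{5} - 9 L$ ($r{\left(L,n \right)} = - 9 L + \frac{1}{5} = \frac{1}{5} - 9 L$)
$\frac{\frac{43684}{6101} + r{\left(143,-4 \right)}}{-5799 + u} = \frac{\frac{43684}{6101} + \left(\frac{1}{5} - 1287\right)}{-5799 - 47289} = \frac{43684 \cdot \frac{1}{6101} + \left(\frac{1}{5} - 1287\right)}{-53088} = \left(\frac{43684}{6101} - \frac{6434}{5}\right) \left(- \frac{1}{53088}\right) = \left(- \frac{39035414}{30505}\right) \left(- \frac{1}{53088}\right) = \frac{19517707}{809724720}$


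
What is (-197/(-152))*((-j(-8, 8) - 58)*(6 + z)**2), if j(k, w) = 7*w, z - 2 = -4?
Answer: -2364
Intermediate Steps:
z = -2 (z = 2 - 4 = -2)
(-197/(-152))*((-j(-8, 8) - 58)*(6 + z)**2) = (-197/(-152))*((-7*8 - 58)*(6 - 2)**2) = (-197*(-1/152))*((-1*56 - 58)*4**2) = 197*((-56 - 58)*16)/152 = 197*(-114*16)/152 = (197/152)*(-1824) = -2364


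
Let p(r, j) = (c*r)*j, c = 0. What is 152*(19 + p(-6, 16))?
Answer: 2888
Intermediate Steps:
p(r, j) = 0 (p(r, j) = (0*r)*j = 0*j = 0)
152*(19 + p(-6, 16)) = 152*(19 + 0) = 152*19 = 2888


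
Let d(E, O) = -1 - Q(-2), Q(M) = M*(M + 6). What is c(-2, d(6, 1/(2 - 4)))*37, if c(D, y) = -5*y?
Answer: -1295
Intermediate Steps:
Q(M) = M*(6 + M)
d(E, O) = 7 (d(E, O) = -1 - (-2)*(6 - 2) = -1 - (-2)*4 = -1 - 1*(-8) = -1 + 8 = 7)
c(-2, d(6, 1/(2 - 4)))*37 = -5*7*37 = -35*37 = -1295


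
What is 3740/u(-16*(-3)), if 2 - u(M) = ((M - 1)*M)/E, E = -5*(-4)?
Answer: -9350/277 ≈ -33.755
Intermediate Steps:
E = 20
u(M) = 2 - M*(-1 + M)/20 (u(M) = 2 - (M - 1)*M/20 = 2 - (-1 + M)*M/20 = 2 - M*(-1 + M)/20)
3740/u(-16*(-3)) = 3740/(2 - (-16*(-3))²/20 + (-16*(-3))/20) = 3740/(2 - 1/20*48² + (1/20)*48) = 3740/(2 - 1/20*2304 + 12/5) = 3740/(2 - 576/5 + 12/5) = 3740/(-554/5) = 3740*(-5/554) = -9350/277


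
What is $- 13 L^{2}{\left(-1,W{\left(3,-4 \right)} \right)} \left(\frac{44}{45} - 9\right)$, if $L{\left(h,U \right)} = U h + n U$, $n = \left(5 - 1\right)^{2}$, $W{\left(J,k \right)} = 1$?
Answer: $23465$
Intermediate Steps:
$n = 16$ ($n = 4^{2} = 16$)
$L{\left(h,U \right)} = 16 U + U h$ ($L{\left(h,U \right)} = U h + 16 U = 16 U + U h$)
$- 13 L^{2}{\left(-1,W{\left(3,-4 \right)} \right)} \left(\frac{44}{45} - 9\right) = - 13 \left(1 \left(16 - 1\right)\right)^{2} \left(\frac{44}{45} - 9\right) = - 13 \left(1 \cdot 15\right)^{2} \left(44 \cdot \frac{1}{45} - 9\right) = - 13 \cdot 15^{2} \left(\frac{44}{45} - 9\right) = \left(-13\right) 225 \left(- \frac{361}{45}\right) = \left(-2925\right) \left(- \frac{361}{45}\right) = 23465$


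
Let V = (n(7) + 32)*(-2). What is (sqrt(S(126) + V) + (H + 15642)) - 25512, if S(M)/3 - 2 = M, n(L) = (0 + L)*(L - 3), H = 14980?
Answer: 5110 + 2*sqrt(66) ≈ 5126.3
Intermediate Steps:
n(L) = L*(-3 + L)
S(M) = 6 + 3*M
V = -120 (V = (7*(-3 + 7) + 32)*(-2) = (7*4 + 32)*(-2) = (28 + 32)*(-2) = 60*(-2) = -120)
(sqrt(S(126) + V) + (H + 15642)) - 25512 = (sqrt((6 + 3*126) - 120) + (14980 + 15642)) - 25512 = (sqrt((6 + 378) - 120) + 30622) - 25512 = (sqrt(384 - 120) + 30622) - 25512 = (sqrt(264) + 30622) - 25512 = (2*sqrt(66) + 30622) - 25512 = (30622 + 2*sqrt(66)) - 25512 = 5110 + 2*sqrt(66)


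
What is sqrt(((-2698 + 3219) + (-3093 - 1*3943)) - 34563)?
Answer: I*sqrt(41078) ≈ 202.68*I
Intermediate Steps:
sqrt(((-2698 + 3219) + (-3093 - 1*3943)) - 34563) = sqrt((521 + (-3093 - 3943)) - 34563) = sqrt((521 - 7036) - 34563) = sqrt(-6515 - 34563) = sqrt(-41078) = I*sqrt(41078)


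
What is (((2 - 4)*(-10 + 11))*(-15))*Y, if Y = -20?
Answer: -600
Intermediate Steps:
(((2 - 4)*(-10 + 11))*(-15))*Y = (((2 - 4)*(-10 + 11))*(-15))*(-20) = (-2*1*(-15))*(-20) = -2*(-15)*(-20) = 30*(-20) = -600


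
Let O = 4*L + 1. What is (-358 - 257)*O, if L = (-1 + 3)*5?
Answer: -25215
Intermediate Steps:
L = 10 (L = 2*5 = 10)
O = 41 (O = 4*10 + 1 = 40 + 1 = 41)
(-358 - 257)*O = (-358 - 257)*41 = -615*41 = -25215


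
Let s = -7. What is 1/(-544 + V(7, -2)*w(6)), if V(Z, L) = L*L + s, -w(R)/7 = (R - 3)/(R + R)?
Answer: -4/2155 ≈ -0.0018561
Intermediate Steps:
w(R) = -7*(-3 + R)/(2*R) (w(R) = -7*(R - 3)/(R + R) = -7*(-3 + R)/(2*R))
V(Z, L) = -7 + L² (V(Z, L) = L*L - 7 = L² - 7 = -7 + L²)
1/(-544 + V(7, -2)*w(6)) = 1/(-544 + (-7 + (-2)²)*((7/2)*(3 - 1*6)/6)) = 1/(-544 + (-7 + 4)*((7/2)*(⅙)*(3 - 6))) = 1/(-544 - 21*(-3)/(2*6)) = 1/(-544 - 3*(-7/4)) = 1/(-544 + 21/4) = 1/(-2155/4) = -4/2155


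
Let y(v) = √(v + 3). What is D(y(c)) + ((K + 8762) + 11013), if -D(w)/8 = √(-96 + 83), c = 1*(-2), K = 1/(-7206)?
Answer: 142498649/7206 - 8*I*√13 ≈ 19775.0 - 28.844*I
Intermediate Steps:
K = -1/7206 ≈ -0.00013877
c = -2
y(v) = √(3 + v)
D(w) = -8*I*√13 (D(w) = -8*√(-96 + 83) = -8*I*√13)
D(y(c)) + ((K + 8762) + 11013) = -8*I*√13 + ((-1/7206 + 8762) + 11013) = -8*I*√13 + (63138971/7206 + 11013) = -8*I*√13 + 142498649/7206 = 142498649/7206 - 8*I*√13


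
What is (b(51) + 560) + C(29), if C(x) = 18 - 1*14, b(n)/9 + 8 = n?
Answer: 951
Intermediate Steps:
b(n) = -72 + 9*n
C(x) = 4 (C(x) = 18 - 14 = 4)
(b(51) + 560) + C(29) = ((-72 + 9*51) + 560) + 4 = ((-72 + 459) + 560) + 4 = (387 + 560) + 4 = 947 + 4 = 951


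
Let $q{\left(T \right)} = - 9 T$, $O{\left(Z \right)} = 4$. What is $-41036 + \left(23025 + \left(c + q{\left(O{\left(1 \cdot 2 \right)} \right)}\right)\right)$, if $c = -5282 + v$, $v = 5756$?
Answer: $-17573$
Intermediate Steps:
$c = 474$ ($c = -5282 + 5756 = 474$)
$-41036 + \left(23025 + \left(c + q{\left(O{\left(1 \cdot 2 \right)} \right)}\right)\right) = -41036 + \left(23025 + \left(474 - 36\right)\right) = -41036 + \left(23025 + 438\right) = -41036 + 23463 = -17573$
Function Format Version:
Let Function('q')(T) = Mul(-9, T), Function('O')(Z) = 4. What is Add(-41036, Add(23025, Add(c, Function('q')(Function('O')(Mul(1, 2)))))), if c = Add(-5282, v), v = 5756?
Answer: -17573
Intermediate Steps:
c = 474 (c = Add(-5282, 5756) = 474)
Add(-41036, Add(23025, Add(c, Function('q')(Function('O')(Mul(1, 2)))))) = Add(-41036, Add(23025, Add(474, Mul(-9, 4)))) = Add(-41036, Add(23025, Add(474, -36))) = Add(-41036, Add(23025, 438)) = Add(-41036, 23463) = -17573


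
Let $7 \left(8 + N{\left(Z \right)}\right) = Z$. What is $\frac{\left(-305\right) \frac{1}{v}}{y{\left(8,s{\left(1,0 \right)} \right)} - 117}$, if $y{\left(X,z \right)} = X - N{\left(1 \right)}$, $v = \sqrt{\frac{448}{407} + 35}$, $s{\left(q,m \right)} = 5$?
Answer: $\frac{305 \sqrt{5980051}}{1486092} \approx 0.50189$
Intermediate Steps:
$N{\left(Z \right)} = -8 + \frac{Z}{7}$
$v = \frac{\sqrt{5980051}}{407}$ ($v = \sqrt{448 \cdot \frac{1}{407} + 35} = \sqrt{\frac{448}{407} + 35} = \sqrt{\frac{14693}{407}} = \frac{\sqrt{5980051}}{407} \approx 6.0084$)
$y{\left(X,z \right)} = \frac{55}{7} + X$ ($y{\left(X,z \right)} = X - \left(-8 + \frac{1}{7} \cdot 1\right) = X - \left(-8 + \frac{1}{7}\right) = X - - \frac{55}{7} = X + \frac{55}{7} = \frac{55}{7} + X$)
$\frac{\left(-305\right) \frac{1}{v}}{y{\left(8,s{\left(1,0 \right)} \right)} - 117} = \frac{\left(-305\right) \frac{1}{\frac{1}{407} \sqrt{5980051}}}{\left(\frac{55}{7} + 8\right) - 117} = \frac{\left(-305\right) \frac{\sqrt{5980051}}{14693}}{\frac{111}{7} - 117} = \frac{\left(- \frac{305}{14693}\right) \sqrt{5980051}}{- \frac{708}{7}} = - \frac{305 \sqrt{5980051}}{14693} \left(- \frac{7}{708}\right) = \frac{305 \sqrt{5980051}}{1486092}$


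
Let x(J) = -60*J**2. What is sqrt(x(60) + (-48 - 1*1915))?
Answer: I*sqrt(217963) ≈ 466.87*I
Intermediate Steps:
sqrt(x(60) + (-48 - 1*1915)) = sqrt(-60*60**2 + (-48 - 1*1915)) = sqrt(-60*3600 + (-48 - 1915)) = sqrt(-216000 - 1963) = sqrt(-217963) = I*sqrt(217963)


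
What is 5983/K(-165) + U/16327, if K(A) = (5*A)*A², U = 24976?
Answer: 560878885559/366714624375 ≈ 1.5295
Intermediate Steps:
K(A) = 5*A³
5983/K(-165) + U/16327 = 5983/((5*(-165)³)) + 24976/16327 = 5983/((5*(-4492125))) + 24976*(1/16327) = 5983/(-22460625) + 24976/16327 = 5983*(-1/22460625) + 24976/16327 = -5983/22460625 + 24976/16327 = 560878885559/366714624375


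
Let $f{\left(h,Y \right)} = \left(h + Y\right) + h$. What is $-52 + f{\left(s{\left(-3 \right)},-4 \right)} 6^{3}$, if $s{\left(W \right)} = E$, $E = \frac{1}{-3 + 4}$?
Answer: $-484$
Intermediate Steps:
$E = 1$ ($E = 1^{-1} = 1$)
$s{\left(W \right)} = 1$
$f{\left(h,Y \right)} = Y + 2 h$ ($f{\left(h,Y \right)} = \left(Y + h\right) + h = Y + 2 h$)
$-52 + f{\left(s{\left(-3 \right)},-4 \right)} 6^{3} = -52 + \left(-4 + 2 \cdot 1\right) 6^{3} = -52 + \left(-4 + 2\right) 216 = -52 - 432 = -484$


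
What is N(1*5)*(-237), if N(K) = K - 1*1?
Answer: -948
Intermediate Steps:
N(K) = -1 + K (N(K) = K - 1 = -1 + K)
N(1*5)*(-237) = (-1 + 1*5)*(-237) = (-1 + 5)*(-237) = 4*(-237) = -948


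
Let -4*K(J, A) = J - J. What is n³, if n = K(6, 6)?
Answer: 0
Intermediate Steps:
K(J, A) = 0 (K(J, A) = -(J - J)/4 = -¼*0 = 0)
n = 0
n³ = 0³ = 0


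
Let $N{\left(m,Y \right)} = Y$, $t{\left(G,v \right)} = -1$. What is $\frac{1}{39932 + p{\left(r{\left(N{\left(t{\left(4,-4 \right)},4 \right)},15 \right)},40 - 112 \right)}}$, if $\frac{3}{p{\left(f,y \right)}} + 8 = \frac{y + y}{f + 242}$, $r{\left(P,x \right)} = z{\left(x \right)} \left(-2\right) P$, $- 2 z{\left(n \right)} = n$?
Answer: $\frac{1280}{51112507} \approx 2.5043 \cdot 10^{-5}$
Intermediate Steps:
$z{\left(n \right)} = - \frac{n}{2}$
$r{\left(P,x \right)} = P x$ ($r{\left(P,x \right)} = - \frac{x}{2} \left(-2\right) P = x P = P x$)
$p{\left(f,y \right)} = \frac{3}{-8 + \frac{2 y}{242 + f}}$ ($p{\left(f,y \right)} = \frac{3}{-8 + \frac{y + y}{f + 242}} = \frac{3}{-8 + \frac{2 y}{242 + f}}$)
$\frac{1}{39932 + p{\left(r{\left(N{\left(t{\left(4,-4 \right)},4 \right)},15 \right)},40 - 112 \right)}} = \frac{1}{39932 + \frac{3 \left(242 + 4 \cdot 15\right)}{2 \left(-968 + \left(40 - 112\right) - 4 \cdot 4 \cdot 15\right)}} = \frac{1}{39932 + \frac{3 \left(242 + 60\right)}{2 \left(-968 + \left(40 - 112\right) - 240\right)}} = \frac{1}{39932 + \frac{3}{2} \frac{1}{-968 - 72 - 240} \cdot 302} = \frac{1}{39932 + \frac{3}{2} \frac{1}{-1280} \cdot 302} = \frac{1}{39932 + \frac{3}{2} \left(- \frac{1}{1280}\right) 302} = \frac{1}{39932 - \frac{453}{1280}} = \frac{1}{\frac{51112507}{1280}} = \frac{1280}{51112507}$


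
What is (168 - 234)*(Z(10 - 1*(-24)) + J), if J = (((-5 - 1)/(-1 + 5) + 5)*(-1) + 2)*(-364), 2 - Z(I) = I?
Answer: -33924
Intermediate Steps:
Z(I) = 2 - I
J = 546 (J = ((-6/4 + 5)*(-1) + 2)*(-364) = ((-6*¼ + 5)*(-1) + 2)*(-364) = ((-3/2 + 5)*(-1) + 2)*(-364) = ((7/2)*(-1) + 2)*(-364) = (-7/2 + 2)*(-364) = -3/2*(-364) = 546)
(168 - 234)*(Z(10 - 1*(-24)) + J) = (168 - 234)*((2 - (10 - 1*(-24))) + 546) = -66*((2 - (10 + 24)) + 546) = -66*((2 - 1*34) + 546) = -66*((2 - 34) + 546) = -66*(-32 + 546) = -66*514 = -33924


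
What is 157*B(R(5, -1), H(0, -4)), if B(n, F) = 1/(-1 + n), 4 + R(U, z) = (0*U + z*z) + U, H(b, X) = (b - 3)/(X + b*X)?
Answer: 157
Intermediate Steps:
H(b, X) = (-3 + b)/(X + X*b)
R(U, z) = -4 + U + z**2 (R(U, z) = -4 + ((0*U + z*z) + U) = -4 + ((0 + z**2) + U) = -4 + (z**2 + U) = -4 + (U + z**2) = -4 + U + z**2)
157*B(R(5, -1), H(0, -4)) = 157/(-1 + (-4 + 5 + (-1)**2)) = 157/(-1 + (-4 + 5 + 1)) = 157/(-1 + 2) = 157/1 = 157*1 = 157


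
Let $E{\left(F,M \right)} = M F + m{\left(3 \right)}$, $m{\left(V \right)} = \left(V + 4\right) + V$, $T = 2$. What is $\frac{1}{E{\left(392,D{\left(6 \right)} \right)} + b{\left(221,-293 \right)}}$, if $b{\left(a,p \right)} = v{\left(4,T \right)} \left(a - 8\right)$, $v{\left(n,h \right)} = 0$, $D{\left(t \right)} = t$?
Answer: $\frac{1}{2362} \approx 0.00042337$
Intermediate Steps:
$m{\left(V \right)} = 4 + 2 V$ ($m{\left(V \right)} = \left(4 + V\right) + V = 4 + 2 V$)
$b{\left(a,p \right)} = 0$ ($b{\left(a,p \right)} = 0 \left(a - 8\right) = 0 \left(-8 + a\right) = 0$)
$E{\left(F,M \right)} = 10 + F M$ ($E{\left(F,M \right)} = M F + \left(4 + 2 \cdot 3\right) = F M + \left(4 + 6\right) = F M + 10 = 10 + F M$)
$\frac{1}{E{\left(392,D{\left(6 \right)} \right)} + b{\left(221,-293 \right)}} = \frac{1}{\left(10 + 392 \cdot 6\right) + 0} = \frac{1}{\left(10 + 2352\right) + 0} = \frac{1}{2362 + 0} = \frac{1}{2362}$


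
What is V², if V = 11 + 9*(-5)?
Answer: 1156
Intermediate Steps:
V = -34 (V = 11 - 45 = -34)
V² = (-34)² = 1156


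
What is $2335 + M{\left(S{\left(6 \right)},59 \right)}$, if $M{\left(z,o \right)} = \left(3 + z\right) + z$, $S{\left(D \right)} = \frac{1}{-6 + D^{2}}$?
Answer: $\frac{35071}{15} \approx 2338.1$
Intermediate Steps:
$M{\left(z,o \right)} = 3 + 2 z$
$2335 + M{\left(S{\left(6 \right)},59 \right)} = 2335 + \left(3 + \frac{2}{-6 + 6^{2}}\right) = 2335 + \left(3 + \frac{2}{-6 + 36}\right) = 2335 + \left(3 + \frac{2}{30}\right) = 2335 + \left(3 + 2 \cdot \frac{1}{30}\right) = 2335 + \left(3 + \frac{1}{15}\right) = 2335 + \frac{46}{15} = \frac{35071}{15}$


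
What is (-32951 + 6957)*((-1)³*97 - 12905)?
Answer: 337973988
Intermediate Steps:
(-32951 + 6957)*((-1)³*97 - 12905) = -25994*(-1*97 - 12905) = -25994*(-97 - 12905) = -25994*(-13002) = 337973988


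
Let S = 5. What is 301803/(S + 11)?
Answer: 301803/16 ≈ 18863.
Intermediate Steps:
301803/(S + 11) = 301803/(5 + 11) = 301803/16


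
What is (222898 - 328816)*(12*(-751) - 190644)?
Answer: 21147164208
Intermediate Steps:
(222898 - 328816)*(12*(-751) - 190644) = -105918*(-9012 - 190644) = -105918*(-199656) = 21147164208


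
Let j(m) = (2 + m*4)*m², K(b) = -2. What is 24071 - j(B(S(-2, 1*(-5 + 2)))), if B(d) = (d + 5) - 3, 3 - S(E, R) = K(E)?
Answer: 22601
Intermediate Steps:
S(E, R) = 5 (S(E, R) = 3 - 1*(-2) = 3 + 2 = 5)
B(d) = 2 + d (B(d) = (5 + d) - 3 = 2 + d)
j(m) = m²*(2 + 4*m) (j(m) = (2 + 4*m)*m² = m²*(2 + 4*m))
24071 - j(B(S(-2, 1*(-5 + 2)))) = 24071 - (2 + 5)²*(2 + 4*(2 + 5)) = 24071 - 7²*(2 + 4*7) = 24071 - 49*(2 + 28) = 24071 - 49*30 = 24071 - 1*1470 = 24071 - 1470 = 22601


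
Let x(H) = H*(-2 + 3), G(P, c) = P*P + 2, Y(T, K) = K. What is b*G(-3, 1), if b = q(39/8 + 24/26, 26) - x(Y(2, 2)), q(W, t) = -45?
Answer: -517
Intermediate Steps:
G(P, c) = 2 + P**2 (G(P, c) = P**2 + 2 = 2 + P**2)
x(H) = H (x(H) = H*1 = H)
b = -47 (b = -45 - 1*2 = -45 - 2 = -47)
b*G(-3, 1) = -47*(2 + (-3)**2) = -47*(2 + 9) = -47*11 = -517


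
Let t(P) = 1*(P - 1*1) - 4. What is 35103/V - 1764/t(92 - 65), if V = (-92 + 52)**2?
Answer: -1025067/17600 ≈ -58.242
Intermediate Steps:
V = 1600 (V = (-40)**2 = 1600)
t(P) = -5 + P (t(P) = 1*(P - 1) - 4 = 1*(-1 + P) - 4 = (-1 + P) - 4 = -5 + P)
35103/V - 1764/t(92 - 65) = 35103/1600 - 1764/(-5 + (92 - 65)) = 35103*(1/1600) - 1764/(-5 + 27) = 35103/1600 - 1764/22 = 35103/1600 - 1764*1/22 = 35103/1600 - 882/11 = -1025067/17600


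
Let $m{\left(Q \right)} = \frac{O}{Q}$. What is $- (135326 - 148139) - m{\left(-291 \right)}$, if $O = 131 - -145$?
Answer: $\frac{1242953}{97} \approx 12814.0$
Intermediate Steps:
$O = 276$ ($O = 131 + 145 = 276$)
$m{\left(Q \right)} = \frac{276}{Q}$
$- (135326 - 148139) - m{\left(-291 \right)} = - (135326 - 148139) - \frac{276}{-291} = - (135326 - 148139) - 276 \left(- \frac{1}{291}\right) = \left(-1\right) \left(-12813\right) - - \frac{92}{97} = 12813 + \frac{92}{97} = \frac{1242953}{97}$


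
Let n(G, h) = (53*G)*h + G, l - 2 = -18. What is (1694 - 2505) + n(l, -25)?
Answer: 20373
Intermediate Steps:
l = -16 (l = 2 - 18 = -16)
n(G, h) = G + 53*G*h (n(G, h) = 53*G*h + G = G + 53*G*h)
(1694 - 2505) + n(l, -25) = (1694 - 2505) - 16*(1 + 53*(-25)) = -811 - 16*(1 - 1325) = -811 - 16*(-1324) = -811 + 21184 = 20373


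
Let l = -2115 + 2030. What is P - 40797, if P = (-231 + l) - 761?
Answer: -41874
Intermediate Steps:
l = -85
P = -1077 (P = (-231 - 85) - 761 = -316 - 761 = -1077)
P - 40797 = -1077 - 40797 = -41874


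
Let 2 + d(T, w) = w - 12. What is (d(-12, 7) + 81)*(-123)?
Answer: -9102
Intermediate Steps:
d(T, w) = -14 + w (d(T, w) = -2 + (w - 12) = -2 + (-12 + w) = -14 + w)
(d(-12, 7) + 81)*(-123) = ((-14 + 7) + 81)*(-123) = (-7 + 81)*(-123) = 74*(-123) = -9102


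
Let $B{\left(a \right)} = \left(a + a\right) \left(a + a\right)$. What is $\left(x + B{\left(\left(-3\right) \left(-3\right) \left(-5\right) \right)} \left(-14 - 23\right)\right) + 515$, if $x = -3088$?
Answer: $-302273$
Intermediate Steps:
$B{\left(a \right)} = 4 a^{2}$ ($B{\left(a \right)} = 2 a 2 a = 4 a^{2}$)
$\left(x + B{\left(\left(-3\right) \left(-3\right) \left(-5\right) \right)} \left(-14 - 23\right)\right) + 515 = \left(-3088 + 4 \left(\left(-3\right) \left(-3\right) \left(-5\right)\right)^{2} \left(-14 - 23\right)\right) + 515 = \left(-3088 + 4 \left(9 \left(-5\right)\right)^{2} \left(-37\right)\right) + 515 = \left(-3088 + 4 \left(-45\right)^{2} \left(-37\right)\right) + 515 = \left(-3088 + 4 \cdot 2025 \left(-37\right)\right) + 515 = \left(-3088 + 8100 \left(-37\right)\right) + 515 = \left(-3088 - 299700\right) + 515 = -302788 + 515 = -302273$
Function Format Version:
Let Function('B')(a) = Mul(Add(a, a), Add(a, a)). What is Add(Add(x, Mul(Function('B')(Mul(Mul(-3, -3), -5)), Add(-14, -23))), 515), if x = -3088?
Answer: -302273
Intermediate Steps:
Function('B')(a) = Mul(4, Pow(a, 2)) (Function('B')(a) = Mul(Mul(2, a), Mul(2, a)) = Mul(4, Pow(a, 2)))
Add(Add(x, Mul(Function('B')(Mul(Mul(-3, -3), -5)), Add(-14, -23))), 515) = Add(Add(-3088, Mul(Mul(4, Pow(Mul(Mul(-3, -3), -5), 2)), Add(-14, -23))), 515) = Add(Add(-3088, Mul(Mul(4, Pow(Mul(9, -5), 2)), -37)), 515) = Add(Add(-3088, Mul(Mul(4, Pow(-45, 2)), -37)), 515) = Add(Add(-3088, Mul(Mul(4, 2025), -37)), 515) = Add(Add(-3088, Mul(8100, -37)), 515) = Add(Add(-3088, -299700), 515) = Add(-302788, 515) = -302273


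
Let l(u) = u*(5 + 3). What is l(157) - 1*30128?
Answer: -28872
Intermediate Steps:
l(u) = 8*u (l(u) = u*8 = 8*u)
l(157) - 1*30128 = 8*157 - 1*30128 = 1256 - 30128 = -28872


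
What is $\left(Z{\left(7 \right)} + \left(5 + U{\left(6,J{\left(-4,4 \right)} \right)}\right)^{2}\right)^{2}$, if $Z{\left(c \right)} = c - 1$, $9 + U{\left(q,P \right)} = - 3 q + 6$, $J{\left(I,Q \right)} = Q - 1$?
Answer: $68644$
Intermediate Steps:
$J{\left(I,Q \right)} = -1 + Q$
$U{\left(q,P \right)} = -3 - 3 q$ ($U{\left(q,P \right)} = -9 - \left(-6 + 3 q\right) = -3 - 3 q$)
$Z{\left(c \right)} = -1 + c$
$\left(Z{\left(7 \right)} + \left(5 + U{\left(6,J{\left(-4,4 \right)} \right)}\right)^{2}\right)^{2} = \left(\left(-1 + 7\right) + \left(5 - 21\right)^{2}\right)^{2} = \left(6 + \left(5 - 21\right)^{2}\right)^{2} = \left(6 + \left(-16\right)^{2}\right)^{2} = \left(6 + 256\right)^{2} = 262^{2} = 68644$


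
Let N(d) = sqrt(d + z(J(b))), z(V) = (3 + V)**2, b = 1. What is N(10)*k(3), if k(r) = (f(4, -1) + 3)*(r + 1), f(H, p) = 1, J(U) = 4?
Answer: 16*sqrt(59) ≈ 122.90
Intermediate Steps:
k(r) = 4 + 4*r (k(r) = (1 + 3)*(r + 1) = 4*(1 + r) = 4 + 4*r)
N(d) = sqrt(49 + d) (N(d) = sqrt(d + (3 + 4)**2) = sqrt(d + 7**2) = sqrt(d + 49) = sqrt(49 + d))
N(10)*k(3) = sqrt(49 + 10)*(4 + 4*3) = sqrt(59)*(4 + 12) = sqrt(59)*16 = 16*sqrt(59)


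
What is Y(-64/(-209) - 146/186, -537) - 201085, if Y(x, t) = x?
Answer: -3908498450/19437 ≈ -2.0109e+5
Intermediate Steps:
Y(-64/(-209) - 146/186, -537) - 201085 = (-64/(-209) - 146/186) - 201085 = (-64*(-1/209) - 146*1/186) - 201085 = (64/209 - 73/93) - 201085 = -9305/19437 - 201085 = -3908498450/19437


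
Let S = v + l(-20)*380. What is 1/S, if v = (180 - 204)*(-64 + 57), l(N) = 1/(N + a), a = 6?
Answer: 7/986 ≈ 0.0070994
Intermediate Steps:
l(N) = 1/(6 + N) (l(N) = 1/(N + 6) = 1/(6 + N))
v = 168 (v = -24*(-7) = 168)
S = 986/7 (S = 168 + 380/(6 - 20) = 168 + 380/(-14) = 168 - 1/14*380 = 168 - 190/7 = 986/7 ≈ 140.86)
1/S = 1/(986/7) = 7/986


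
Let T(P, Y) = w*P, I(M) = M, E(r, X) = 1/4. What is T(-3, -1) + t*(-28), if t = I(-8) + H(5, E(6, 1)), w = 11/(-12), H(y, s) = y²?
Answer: -1893/4 ≈ -473.25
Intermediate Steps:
E(r, X) = ¼
w = -11/12 (w = 11*(-1/12) = -11/12 ≈ -0.91667)
t = 17 (t = -8 + 5² = -8 + 25 = 17)
T(P, Y) = -11*P/12
T(-3, -1) + t*(-28) = -11/12*(-3) + 17*(-28) = 11/4 - 476 = -1893/4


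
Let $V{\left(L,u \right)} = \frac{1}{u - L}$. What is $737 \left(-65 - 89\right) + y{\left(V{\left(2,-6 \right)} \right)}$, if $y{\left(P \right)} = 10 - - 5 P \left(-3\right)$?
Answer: $- \frac{907889}{8} \approx -1.1349 \cdot 10^{5}$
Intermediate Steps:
$y{\left(P \right)} = 10 - 15 P$
$737 \left(-65 - 89\right) + y{\left(V{\left(2,-6 \right)} \right)} = 737 \left(-65 - 89\right) + \left(10 - \frac{15}{-6 - 2}\right) = 737 \left(-154\right) + \left(10 - \frac{15}{-8}\right) = -113498 + \left(10 - - \frac{15}{8}\right) = -113498 + \left(10 + \frac{15}{8}\right) = -113498 + \frac{95}{8} = - \frac{907889}{8}$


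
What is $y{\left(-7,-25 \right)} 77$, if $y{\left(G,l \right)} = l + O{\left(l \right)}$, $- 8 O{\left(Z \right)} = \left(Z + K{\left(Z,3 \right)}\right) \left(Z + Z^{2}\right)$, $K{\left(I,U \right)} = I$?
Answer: $286825$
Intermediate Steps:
$O{\left(Z \right)} = - \frac{Z \left(Z + Z^{2}\right)}{4}$ ($O{\left(Z \right)} = - \frac{\left(Z + Z\right) \left(Z + Z^{2}\right)}{8} = - \frac{2 Z \left(Z + Z^{2}\right)}{8} = - \frac{Z \left(Z + Z^{2}\right)}{4}$)
$y{\left(G,l \right)} = l - \frac{l^{2} \left(1 + l\right)}{4}$
$y{\left(-7,-25 \right)} 77 = \frac{1}{4} \left(-25\right) \left(4 - - 25 \left(1 - 25\right)\right) 77 = \frac{1}{4} \left(-25\right) \left(4 - \left(-25\right) \left(-24\right)\right) 77 = \frac{1}{4} \left(-25\right) \left(4 - 600\right) 77 = \frac{1}{4} \left(-25\right) \left(-596\right) 77 = 3725 \cdot 77 = 286825$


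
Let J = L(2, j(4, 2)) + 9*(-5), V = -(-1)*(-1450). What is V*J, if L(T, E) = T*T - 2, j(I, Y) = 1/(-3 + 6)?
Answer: 62350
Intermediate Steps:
j(I, Y) = 1/3
L(T, E) = -2 + T**2 (L(T, E) = T**2 - 2 = -2 + T**2)
V = -1450 (V = -1*1450 = -1450)
J = -43 (J = (-2 + 2**2) + 9*(-5) = (-2 + 4) - 45 = 2 - 45 = -43)
V*J = -1450*(-43) = 62350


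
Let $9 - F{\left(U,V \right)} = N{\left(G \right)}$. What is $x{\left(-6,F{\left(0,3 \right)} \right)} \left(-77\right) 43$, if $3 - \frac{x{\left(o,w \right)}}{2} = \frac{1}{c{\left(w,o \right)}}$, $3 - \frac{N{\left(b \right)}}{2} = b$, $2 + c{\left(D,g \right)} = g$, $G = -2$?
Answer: $- \frac{82775}{4} \approx -20694.0$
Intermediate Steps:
$c{\left(D,g \right)} = -2 + g$
$N{\left(b \right)} = 6 - 2 b$
$F{\left(U,V \right)} = -1$ ($F{\left(U,V \right)} = 9 - \left(6 - -4\right) = 9 - \left(6 + 4\right) = 9 - 10 = -1$)
$x{\left(o,w \right)} = 6 - \frac{2}{-2 + o}$
$x{\left(-6,F{\left(0,3 \right)} \right)} \left(-77\right) 43 = \frac{2 \left(-7 + 3 \left(-6\right)\right)}{-2 - 6} \left(-77\right) 43 = \frac{2 \left(-7 - 18\right)}{-8} \left(-77\right) 43 = 2 \left(- \frac{1}{8}\right) \left(-25\right) \left(-77\right) 43 = \frac{25}{4} \left(-77\right) 43 = \left(- \frac{1925}{4}\right) 43 = - \frac{82775}{4}$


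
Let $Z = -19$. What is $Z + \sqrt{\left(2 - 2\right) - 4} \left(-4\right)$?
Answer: $-19 - 8 i \approx -19.0 - 8.0 i$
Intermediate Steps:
$Z + \sqrt{\left(2 - 2\right) - 4} \left(-4\right) = -19 + \sqrt{\left(2 - 2\right) - 4} \left(-4\right) = -19 + \sqrt{0 - 4} \left(-4\right) = -19 + \sqrt{-4} \left(-4\right) = -19 + 2 i \left(-4\right) = -19 - 8 i$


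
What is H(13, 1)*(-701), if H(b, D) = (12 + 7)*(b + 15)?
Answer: -372932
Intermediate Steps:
H(b, D) = 285 + 19*b (H(b, D) = 19*(15 + b) = 285 + 19*b)
H(13, 1)*(-701) = (285 + 19*13)*(-701) = (285 + 247)*(-701) = 532*(-701) = -372932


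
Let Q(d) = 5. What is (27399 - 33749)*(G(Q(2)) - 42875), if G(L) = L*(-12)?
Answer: 272637250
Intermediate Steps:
G(L) = -12*L
(27399 - 33749)*(G(Q(2)) - 42875) = (27399 - 33749)*(-12*5 - 42875) = -6350*(-60 - 42875) = -6350*(-42935) = 272637250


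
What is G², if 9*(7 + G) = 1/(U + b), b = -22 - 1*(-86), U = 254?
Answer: 401321089/8191044 ≈ 48.995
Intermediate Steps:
b = 64 (b = -22 + 86 = 64)
G = -20033/2862 (G = -7 + 1/(9*(254 + 64)) = -7 + (⅑)/318 = -7 + (⅑)*(1/318) = -7 + 1/2862 = -20033/2862 ≈ -6.9996)
G² = (-20033/2862)² = 401321089/8191044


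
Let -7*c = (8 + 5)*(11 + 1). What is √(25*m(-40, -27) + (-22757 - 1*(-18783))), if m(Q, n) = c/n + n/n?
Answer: I*√1732409/21 ≈ 62.677*I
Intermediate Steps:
c = -156/7 (c = -(8 + 5)*(11 + 1)/7 = -13*12/7 = -⅐*156 = -156/7 ≈ -22.286)
m(Q, n) = 1 - 156/(7*n) (m(Q, n) = -156/(7*n) + n/n = -156/(7*n) + 1 = 1 - 156/(7*n))
√(25*m(-40, -27) + (-22757 - 1*(-18783))) = √(25*((-156/7 - 27)/(-27)) + (-22757 - 1*(-18783))) = √(25*(-1/27*(-345/7)) + (-22757 + 18783)) = √(25*(115/63) - 3974) = √(2875/63 - 3974) = √(-247487/63) = I*√1732409/21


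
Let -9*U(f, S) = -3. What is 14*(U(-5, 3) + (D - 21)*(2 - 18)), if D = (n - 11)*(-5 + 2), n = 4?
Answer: 14/3 ≈ 4.6667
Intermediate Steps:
D = 21 (D = (4 - 11)*(-5 + 2) = -7*(-3) = 21)
U(f, S) = ⅓ (U(f, S) = -⅑*(-3) = ⅓)
14*(U(-5, 3) + (D - 21)*(2 - 18)) = 14*(⅓ + (21 - 21)*(2 - 18)) = 14*(⅓ + 0*(-16)) = 14*(⅓ + 0) = 14*(⅓) = 14/3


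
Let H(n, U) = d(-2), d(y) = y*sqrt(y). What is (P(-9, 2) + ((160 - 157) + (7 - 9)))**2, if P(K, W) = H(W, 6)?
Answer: (1 - 2*I*sqrt(2))**2 ≈ -7.0 - 5.6569*I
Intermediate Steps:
d(y) = y**(3/2)
H(n, U) = -2*I*sqrt(2) (H(n, U) = (-2)**(3/2) = -2*I*sqrt(2))
P(K, W) = -2*I*sqrt(2)
(P(-9, 2) + ((160 - 157) + (7 - 9)))**2 = (-2*I*sqrt(2) + ((160 - 157) + (7 - 9)))**2 = (-2*I*sqrt(2) + (3 - 2))**2 = (-2*I*sqrt(2) + 1)**2 = (1 - 2*I*sqrt(2))**2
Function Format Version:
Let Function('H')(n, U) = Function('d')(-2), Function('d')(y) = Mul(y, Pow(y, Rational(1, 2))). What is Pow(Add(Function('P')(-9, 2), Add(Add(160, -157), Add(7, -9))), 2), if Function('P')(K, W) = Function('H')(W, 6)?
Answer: Pow(Add(1, Mul(-2, I, Pow(2, Rational(1, 2)))), 2) ≈ Add(-7.0000, Mul(-5.6569, I))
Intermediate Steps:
Function('d')(y) = Pow(y, Rational(3, 2))
Function('H')(n, U) = Mul(-2, I, Pow(2, Rational(1, 2))) (Function('H')(n, U) = Pow(-2, Rational(3, 2)) = Mul(-2, I, Pow(2, Rational(1, 2))))
Function('P')(K, W) = Mul(-2, I, Pow(2, Rational(1, 2)))
Pow(Add(Function('P')(-9, 2), Add(Add(160, -157), Add(7, -9))), 2) = Pow(Add(Mul(-2, I, Pow(2, Rational(1, 2))), Add(Add(160, -157), Add(7, -9))), 2) = Pow(Add(Mul(-2, I, Pow(2, Rational(1, 2))), Add(3, -2)), 2) = Pow(Add(Mul(-2, I, Pow(2, Rational(1, 2))), 1), 2) = Pow(Add(1, Mul(-2, I, Pow(2, Rational(1, 2)))), 2)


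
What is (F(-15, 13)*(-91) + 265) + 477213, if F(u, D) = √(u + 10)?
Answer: 477478 - 91*I*√5 ≈ 4.7748e+5 - 203.48*I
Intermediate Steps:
F(u, D) = √(10 + u)
(F(-15, 13)*(-91) + 265) + 477213 = (√(10 - 15)*(-91) + 265) + 477213 = (√(-5)*(-91) + 265) + 477213 = ((I*√5)*(-91) + 265) + 477213 = (-91*I*√5 + 265) + 477213 = (265 - 91*I*√5) + 477213 = 477478 - 91*I*√5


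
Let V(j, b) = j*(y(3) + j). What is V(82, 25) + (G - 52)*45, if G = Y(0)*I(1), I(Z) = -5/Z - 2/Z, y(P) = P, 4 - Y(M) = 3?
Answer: 4315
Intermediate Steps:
Y(M) = 1 (Y(M) = 4 - 1*3 = 4 - 3 = 1)
I(Z) = -7/Z
G = -7 (G = 1*(-7/1) = 1*(-7*1) = 1*(-7) = -7)
V(j, b) = j*(3 + j)
V(82, 25) + (G - 52)*45 = 82*(3 + 82) + (-7 - 52)*45 = 82*85 - 59*45 = 6970 - 2655 = 4315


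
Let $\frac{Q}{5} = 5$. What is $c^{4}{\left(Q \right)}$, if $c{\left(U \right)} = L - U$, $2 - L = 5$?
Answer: $614656$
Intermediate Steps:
$L = -3$ ($L = 2 - 5 = -3$)
$Q = 25$ ($Q = 5 \cdot 5 = 25$)
$c{\left(U \right)} = -3 - U$
$c^{4}{\left(Q \right)} = \left(-3 - 25\right)^{4} = \left(-28\right)^{4} = 614656$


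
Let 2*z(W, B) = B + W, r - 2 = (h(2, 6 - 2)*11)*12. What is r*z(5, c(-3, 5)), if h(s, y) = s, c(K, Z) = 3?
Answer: 1064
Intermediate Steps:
r = 266 (r = 2 + (2*11)*12 = 2 + 22*12 = 2 + 264 = 266)
z(W, B) = B/2 + W/2 (z(W, B) = (B + W)/2 = B/2 + W/2)
r*z(5, c(-3, 5)) = 266*((½)*3 + (½)*5) = 266*(3/2 + 5/2) = 266*4 = 1064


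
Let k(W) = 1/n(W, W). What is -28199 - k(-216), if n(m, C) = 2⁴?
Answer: -451185/16 ≈ -28199.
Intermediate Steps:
n(m, C) = 16
k(W) = 1/16
-28199 - k(-216) = -28199 - 1*1/16 = -28199 - 1/16 = -451185/16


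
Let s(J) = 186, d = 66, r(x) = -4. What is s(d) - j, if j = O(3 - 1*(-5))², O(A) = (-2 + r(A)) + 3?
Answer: 177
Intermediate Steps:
O(A) = -3 (O(A) = (-2 - 4) + 3 = -6 + 3 = -3)
j = 9 (j = (-3)² = 9)
s(d) - j = 186 - 1*9 = 186 - 9 = 177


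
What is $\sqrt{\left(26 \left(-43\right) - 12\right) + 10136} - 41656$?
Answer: $-41656 + \sqrt{9006} \approx -41561.0$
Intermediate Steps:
$\sqrt{\left(26 \left(-43\right) - 12\right) + 10136} - 41656 = \sqrt{\left(-1118 - 12\right) + 10136} - 41656 = \sqrt{-1130 + 10136} - 41656 = \sqrt{9006} - 41656 = -41656 + \sqrt{9006}$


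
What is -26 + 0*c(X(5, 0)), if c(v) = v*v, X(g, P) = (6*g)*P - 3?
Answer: -26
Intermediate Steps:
X(g, P) = -3 + 6*P*g (X(g, P) = 6*P*g - 3 = -3 + 6*P*g)
c(v) = v²
-26 + 0*c(X(5, 0)) = -26 + 0*(-3 + 6*0*5)² = -26 + 0*(-3 + 0)² = -26 + 0*(-3)² = -26 + 0*9 = -26 + 0 = -26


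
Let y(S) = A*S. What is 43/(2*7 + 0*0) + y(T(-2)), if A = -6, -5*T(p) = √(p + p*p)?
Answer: 43/14 + 6*√2/5 ≈ 4.7685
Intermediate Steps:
T(p) = -√(p + p²)/5 (T(p) = -√(p + p*p)/5 = -√(p + p²)/5)
y(S) = -6*S
43/(2*7 + 0*0) + y(T(-2)) = 43/(2*7 + 0*0) - (-6)*√(-2*(1 - 2))/5 = 43/(14 + 0) - (-6)*√(-2*(-1))/5 = 43/14 - (-6)*√2/5 = 43*(1/14) + 6*√2/5 = 43/14 + 6*√2/5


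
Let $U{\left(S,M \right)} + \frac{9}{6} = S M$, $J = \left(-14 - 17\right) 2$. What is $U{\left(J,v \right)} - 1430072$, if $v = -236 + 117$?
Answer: $- \frac{2845391}{2} \approx -1.4227 \cdot 10^{6}$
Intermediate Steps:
$v = -119$
$J = -62$ ($J = \left(-31\right) 2 = -62$)
$U{\left(S,M \right)} = - \frac{3}{2} + M S$ ($U{\left(S,M \right)} = - \frac{3}{2} + S M = - \frac{3}{2} + M S$)
$U{\left(J,v \right)} - 1430072 = \left(- \frac{3}{2} - -7378\right) - 1430072 = \left(- \frac{3}{2} + 7378\right) - 1430072 = \frac{14753}{2} - 1430072 = - \frac{2845391}{2}$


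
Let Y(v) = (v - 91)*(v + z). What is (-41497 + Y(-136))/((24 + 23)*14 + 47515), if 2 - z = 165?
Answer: 26376/48173 ≈ 0.54753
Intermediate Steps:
z = -163 (z = 2 - 1*165 = 2 - 165 = -163)
Y(v) = (-163 + v)*(-91 + v) (Y(v) = (v - 91)*(v - 163) = (-91 + v)*(-163 + v) = (-163 + v)*(-91 + v))
(-41497 + Y(-136))/((24 + 23)*14 + 47515) = (-41497 + (14833 + (-136)² - 254*(-136)))/((24 + 23)*14 + 47515) = (-41497 + (14833 + 18496 + 34544))/(47*14 + 47515) = (-41497 + 67873)/(658 + 47515) = 26376/48173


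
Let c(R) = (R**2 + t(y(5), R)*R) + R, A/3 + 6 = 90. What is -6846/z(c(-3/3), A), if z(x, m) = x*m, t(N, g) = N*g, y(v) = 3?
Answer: -163/18 ≈ -9.0556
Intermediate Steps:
A = 252 (A = -18 + 3*90 = -18 + 270 = 252)
c(R) = R + 4*R**2 (c(R) = (R**2 + (3*R)*R) + R = (R**2 + 3*R**2) + R = 4*R**2 + R = R + 4*R**2)
z(x, m) = m*x
-6846/z(c(-3/3), A) = -6846*(-1/(252*(1 + 4*(-3/3)))) = -6846*(-1/(252*(1 + 4*(-3*1/3)))) = -6846*(-1/(252*(1 + 4*(-1)))) = -6846*(-1/(252*(1 - 4))) = -6846/(252*(-1*(-3))) = -6846/(252*3) = -6846/756 = -6846*1/756 = -163/18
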